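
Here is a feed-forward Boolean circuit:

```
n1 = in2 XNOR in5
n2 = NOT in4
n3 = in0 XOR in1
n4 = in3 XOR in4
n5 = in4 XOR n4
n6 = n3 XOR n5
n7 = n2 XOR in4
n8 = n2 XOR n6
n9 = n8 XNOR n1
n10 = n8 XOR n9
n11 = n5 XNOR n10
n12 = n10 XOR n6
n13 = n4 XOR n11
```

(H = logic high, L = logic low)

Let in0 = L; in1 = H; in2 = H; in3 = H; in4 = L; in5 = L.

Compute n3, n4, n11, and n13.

n3 = H; n4 = H; n11 = H; n13 = L

n1 = in2 XNOR in5 = H XNOR L = L
n2 = NOT in4 = NOT L = H
n3 = in0 XOR in1 = L XOR H = H
n4 = in3 XOR in4 = H XOR L = H
n5 = in4 XOR n4 = L XOR H = H
n6 = n3 XOR n5 = H XOR H = L
n8 = n2 XOR n6 = H XOR L = H
n9 = n8 XNOR n1 = H XNOR L = L
n10 = n8 XOR n9 = H XOR L = H
n11 = n5 XNOR n10 = H XNOR H = H
n13 = n4 XOR n11 = H XOR H = L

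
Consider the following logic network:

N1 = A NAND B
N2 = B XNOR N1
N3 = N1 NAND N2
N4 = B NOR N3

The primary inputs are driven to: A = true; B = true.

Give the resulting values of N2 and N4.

N2 = false  N4 = false

N1 = A NAND B = true NAND true = false
N2 = B XNOR N1 = true XNOR false = false
N3 = N1 NAND N2 = false NAND false = true
N4 = B NOR N3 = true NOR true = false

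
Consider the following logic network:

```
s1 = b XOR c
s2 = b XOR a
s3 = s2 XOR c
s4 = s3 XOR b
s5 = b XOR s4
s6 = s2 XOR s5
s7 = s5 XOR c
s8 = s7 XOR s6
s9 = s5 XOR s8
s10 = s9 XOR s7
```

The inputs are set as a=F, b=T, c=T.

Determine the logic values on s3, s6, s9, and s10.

s2 = b XOR a = T XOR F = T
s3 = s2 XOR c = T XOR T = F
s4 = s3 XOR b = F XOR T = T
s5 = b XOR s4 = T XOR T = F
s6 = s2 XOR s5 = T XOR F = T
s7 = s5 XOR c = F XOR T = T
s8 = s7 XOR s6 = T XOR T = F
s9 = s5 XOR s8 = F XOR F = F
s10 = s9 XOR s7 = F XOR T = T

s3 = F  s6 = T  s9 = F  s10 = T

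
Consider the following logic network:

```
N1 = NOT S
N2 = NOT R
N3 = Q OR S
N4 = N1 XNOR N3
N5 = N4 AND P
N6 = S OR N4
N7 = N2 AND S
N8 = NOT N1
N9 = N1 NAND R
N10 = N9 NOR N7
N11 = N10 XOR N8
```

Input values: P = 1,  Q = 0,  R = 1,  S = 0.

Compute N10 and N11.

N10 = 1; N11 = 1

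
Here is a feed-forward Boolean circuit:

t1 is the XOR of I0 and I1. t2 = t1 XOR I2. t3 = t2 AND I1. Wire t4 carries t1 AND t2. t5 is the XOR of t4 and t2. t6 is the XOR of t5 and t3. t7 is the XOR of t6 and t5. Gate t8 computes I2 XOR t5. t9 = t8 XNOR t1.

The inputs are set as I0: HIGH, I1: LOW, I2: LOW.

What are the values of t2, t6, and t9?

t2 = HIGH; t6 = LOW; t9 = LOW

t1 = I0 XOR I1 = HIGH XOR LOW = HIGH
t2 = t1 XOR I2 = HIGH XOR LOW = HIGH
t3 = t2 AND I1 = HIGH AND LOW = LOW
t4 = t1 AND t2 = HIGH AND HIGH = HIGH
t5 = t4 XOR t2 = HIGH XOR HIGH = LOW
t6 = t5 XOR t3 = LOW XOR LOW = LOW
t8 = I2 XOR t5 = LOW XOR LOW = LOW
t9 = t8 XNOR t1 = LOW XNOR HIGH = LOW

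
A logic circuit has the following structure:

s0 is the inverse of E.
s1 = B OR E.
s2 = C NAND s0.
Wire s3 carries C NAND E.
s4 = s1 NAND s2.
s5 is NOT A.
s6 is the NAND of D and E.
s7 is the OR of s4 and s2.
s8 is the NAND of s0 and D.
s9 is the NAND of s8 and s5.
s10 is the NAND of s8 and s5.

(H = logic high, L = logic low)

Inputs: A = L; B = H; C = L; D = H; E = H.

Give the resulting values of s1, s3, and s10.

s1 = H, s3 = H, s10 = L

s0 = NOT E = NOT H = L
s1 = B OR E = H OR H = H
s3 = C NAND E = L NAND H = H
s5 = NOT A = NOT L = H
s8 = s0 NAND D = L NAND H = H
s10 = s8 NAND s5 = H NAND H = L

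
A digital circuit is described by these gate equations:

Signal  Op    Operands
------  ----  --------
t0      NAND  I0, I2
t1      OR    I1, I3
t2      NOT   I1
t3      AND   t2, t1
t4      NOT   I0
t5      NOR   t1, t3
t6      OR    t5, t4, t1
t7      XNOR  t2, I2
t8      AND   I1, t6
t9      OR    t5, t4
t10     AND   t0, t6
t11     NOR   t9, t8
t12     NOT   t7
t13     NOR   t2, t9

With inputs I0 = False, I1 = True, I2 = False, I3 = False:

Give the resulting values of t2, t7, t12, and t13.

t2 = False, t7 = True, t12 = False, t13 = False

t1 = I1 OR I3 = True OR False = True
t2 = NOT I1 = NOT True = False
t3 = t2 AND t1 = False AND True = False
t4 = NOT I0 = NOT False = True
t5 = t1 NOR t3 = True NOR False = False
t7 = t2 XNOR I2 = False XNOR False = True
t9 = t5 OR t4 = False OR True = True
t12 = NOT t7 = NOT True = False
t13 = t2 NOR t9 = False NOR True = False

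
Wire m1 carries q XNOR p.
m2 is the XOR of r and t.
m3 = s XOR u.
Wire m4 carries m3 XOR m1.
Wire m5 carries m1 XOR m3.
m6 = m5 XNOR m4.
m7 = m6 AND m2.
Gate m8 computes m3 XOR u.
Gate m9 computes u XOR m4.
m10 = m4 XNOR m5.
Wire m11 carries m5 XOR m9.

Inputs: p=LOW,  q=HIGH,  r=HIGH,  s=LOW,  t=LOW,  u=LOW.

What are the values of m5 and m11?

m1 = q XNOR p = HIGH XNOR LOW = LOW
m3 = s XOR u = LOW XOR LOW = LOW
m4 = m3 XOR m1 = LOW XOR LOW = LOW
m5 = m1 XOR m3 = LOW XOR LOW = LOW
m9 = u XOR m4 = LOW XOR LOW = LOW
m11 = m5 XOR m9 = LOW XOR LOW = LOW

m5 = LOW, m11 = LOW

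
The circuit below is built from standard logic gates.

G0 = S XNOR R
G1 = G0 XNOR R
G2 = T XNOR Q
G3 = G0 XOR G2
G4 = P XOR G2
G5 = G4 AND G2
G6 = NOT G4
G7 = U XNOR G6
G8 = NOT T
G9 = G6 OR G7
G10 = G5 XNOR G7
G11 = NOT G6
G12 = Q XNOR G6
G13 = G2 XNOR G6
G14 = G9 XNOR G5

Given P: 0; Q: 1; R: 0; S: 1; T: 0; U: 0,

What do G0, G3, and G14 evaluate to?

G0 = 0; G3 = 0; G14 = 0

G0 = S XNOR R = 1 XNOR 0 = 0
G2 = T XNOR Q = 0 XNOR 1 = 0
G3 = G0 XOR G2 = 0 XOR 0 = 0
G4 = P XOR G2 = 0 XOR 0 = 0
G5 = G4 AND G2 = 0 AND 0 = 0
G6 = NOT G4 = NOT 0 = 1
G7 = U XNOR G6 = 0 XNOR 1 = 0
G9 = G6 OR G7 = 1 OR 0 = 1
G14 = G9 XNOR G5 = 1 XNOR 0 = 0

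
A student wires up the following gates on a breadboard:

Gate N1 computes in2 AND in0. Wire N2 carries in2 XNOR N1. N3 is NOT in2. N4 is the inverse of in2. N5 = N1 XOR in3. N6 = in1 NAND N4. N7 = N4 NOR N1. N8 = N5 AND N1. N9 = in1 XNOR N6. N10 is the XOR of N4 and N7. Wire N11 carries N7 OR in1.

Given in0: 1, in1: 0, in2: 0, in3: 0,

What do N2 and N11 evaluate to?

N2 = 1, N11 = 0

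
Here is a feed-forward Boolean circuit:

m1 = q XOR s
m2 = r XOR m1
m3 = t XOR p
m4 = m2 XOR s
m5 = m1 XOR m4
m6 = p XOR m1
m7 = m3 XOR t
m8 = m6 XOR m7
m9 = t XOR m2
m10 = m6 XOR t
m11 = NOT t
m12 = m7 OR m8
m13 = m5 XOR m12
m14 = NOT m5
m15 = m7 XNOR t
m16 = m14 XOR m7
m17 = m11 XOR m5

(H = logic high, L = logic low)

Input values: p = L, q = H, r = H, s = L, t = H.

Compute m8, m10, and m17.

m8 = H; m10 = L; m17 = H

m1 = q XOR s = H XOR L = H
m2 = r XOR m1 = H XOR H = L
m3 = t XOR p = H XOR L = H
m4 = m2 XOR s = L XOR L = L
m5 = m1 XOR m4 = H XOR L = H
m6 = p XOR m1 = L XOR H = H
m7 = m3 XOR t = H XOR H = L
m8 = m6 XOR m7 = H XOR L = H
m10 = m6 XOR t = H XOR H = L
m11 = NOT t = NOT H = L
m17 = m11 XOR m5 = L XOR H = H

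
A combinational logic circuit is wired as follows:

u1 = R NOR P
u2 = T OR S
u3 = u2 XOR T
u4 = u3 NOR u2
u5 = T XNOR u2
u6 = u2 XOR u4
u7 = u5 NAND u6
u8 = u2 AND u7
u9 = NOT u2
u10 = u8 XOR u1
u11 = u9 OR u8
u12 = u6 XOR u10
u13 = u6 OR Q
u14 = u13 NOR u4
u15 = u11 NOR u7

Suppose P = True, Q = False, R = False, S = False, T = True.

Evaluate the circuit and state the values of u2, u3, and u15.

u2 = True, u3 = False, u15 = True

u2 = T OR S = True OR False = True
u3 = u2 XOR T = True XOR True = False
u4 = u3 NOR u2 = False NOR True = False
u5 = T XNOR u2 = True XNOR True = True
u6 = u2 XOR u4 = True XOR False = True
u7 = u5 NAND u6 = True NAND True = False
u8 = u2 AND u7 = True AND False = False
u9 = NOT u2 = NOT True = False
u11 = u9 OR u8 = False OR False = False
u15 = u11 NOR u7 = False NOR False = True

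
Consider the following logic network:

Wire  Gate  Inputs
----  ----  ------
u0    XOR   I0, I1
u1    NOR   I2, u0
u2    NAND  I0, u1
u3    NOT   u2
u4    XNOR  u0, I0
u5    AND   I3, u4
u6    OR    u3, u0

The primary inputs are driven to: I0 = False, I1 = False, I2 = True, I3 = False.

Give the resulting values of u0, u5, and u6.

u0 = I0 XOR I1 = False XOR False = False
u1 = I2 NOR u0 = True NOR False = False
u2 = I0 NAND u1 = False NAND False = True
u3 = NOT u2 = NOT True = False
u4 = u0 XNOR I0 = False XNOR False = True
u5 = I3 AND u4 = False AND True = False
u6 = u3 OR u0 = False OR False = False

u0 = False; u5 = False; u6 = False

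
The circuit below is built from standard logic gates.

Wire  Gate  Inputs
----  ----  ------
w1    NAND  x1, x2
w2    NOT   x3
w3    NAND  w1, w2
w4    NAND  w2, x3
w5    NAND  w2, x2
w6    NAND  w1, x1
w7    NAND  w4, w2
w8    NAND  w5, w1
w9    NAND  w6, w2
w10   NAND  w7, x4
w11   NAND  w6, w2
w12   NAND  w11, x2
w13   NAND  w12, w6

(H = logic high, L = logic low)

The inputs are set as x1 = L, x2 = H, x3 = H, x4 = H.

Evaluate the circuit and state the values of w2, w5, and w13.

w1 = x1 NAND x2 = L NAND H = H
w2 = NOT x3 = NOT H = L
w5 = w2 NAND x2 = L NAND H = H
w6 = w1 NAND x1 = H NAND L = H
w11 = w6 NAND w2 = H NAND L = H
w12 = w11 NAND x2 = H NAND H = L
w13 = w12 NAND w6 = L NAND H = H

w2 = L; w5 = H; w13 = H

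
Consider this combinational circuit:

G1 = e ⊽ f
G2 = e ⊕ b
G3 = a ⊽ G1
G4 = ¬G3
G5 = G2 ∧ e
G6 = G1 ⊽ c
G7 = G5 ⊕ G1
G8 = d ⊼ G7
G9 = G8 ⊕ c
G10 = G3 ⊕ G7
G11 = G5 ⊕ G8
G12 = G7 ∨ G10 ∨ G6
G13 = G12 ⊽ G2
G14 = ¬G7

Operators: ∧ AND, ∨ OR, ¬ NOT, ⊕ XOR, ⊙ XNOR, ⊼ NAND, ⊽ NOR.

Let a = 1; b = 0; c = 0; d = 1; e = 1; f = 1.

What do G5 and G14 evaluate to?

G1 = e NOR f = 1 NOR 1 = 0
G2 = e XOR b = 1 XOR 0 = 1
G5 = G2 AND e = 1 AND 1 = 1
G7 = G5 XOR G1 = 1 XOR 0 = 1
G14 = NOT G7 = NOT 1 = 0

G5 = 1, G14 = 0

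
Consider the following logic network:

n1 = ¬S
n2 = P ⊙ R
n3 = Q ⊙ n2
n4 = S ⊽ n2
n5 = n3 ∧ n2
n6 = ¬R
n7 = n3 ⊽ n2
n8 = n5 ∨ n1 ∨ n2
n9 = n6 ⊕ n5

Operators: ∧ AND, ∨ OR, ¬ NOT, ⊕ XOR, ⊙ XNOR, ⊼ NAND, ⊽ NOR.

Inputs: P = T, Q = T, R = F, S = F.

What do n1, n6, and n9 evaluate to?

n1 = NOT S = NOT F = T
n2 = P XNOR R = T XNOR F = F
n3 = Q XNOR n2 = T XNOR F = F
n5 = n3 AND n2 = F AND F = F
n6 = NOT R = NOT F = T
n9 = n6 XOR n5 = T XOR F = T

n1 = T, n6 = T, n9 = T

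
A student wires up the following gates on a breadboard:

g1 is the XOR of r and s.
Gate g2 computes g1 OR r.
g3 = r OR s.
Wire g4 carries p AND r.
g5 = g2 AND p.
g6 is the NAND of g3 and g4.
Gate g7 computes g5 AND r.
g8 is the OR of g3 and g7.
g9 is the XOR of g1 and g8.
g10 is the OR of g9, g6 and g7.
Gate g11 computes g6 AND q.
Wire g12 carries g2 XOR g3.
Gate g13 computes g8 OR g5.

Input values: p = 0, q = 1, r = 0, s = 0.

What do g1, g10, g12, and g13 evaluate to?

g1 = 0; g10 = 1; g12 = 0; g13 = 0

g1 = r XOR s = 0 XOR 0 = 0
g2 = g1 OR r = 0 OR 0 = 0
g3 = r OR s = 0 OR 0 = 0
g4 = p AND r = 0 AND 0 = 0
g5 = g2 AND p = 0 AND 0 = 0
g6 = g3 NAND g4 = 0 NAND 0 = 1
g7 = g5 AND r = 0 AND 0 = 0
g8 = g3 OR g7 = 0 OR 0 = 0
g9 = g1 XOR g8 = 0 XOR 0 = 0
g10 = g9 OR g6 OR g7 = 0 OR 1 OR 0 = 1
g12 = g2 XOR g3 = 0 XOR 0 = 0
g13 = g8 OR g5 = 0 OR 0 = 0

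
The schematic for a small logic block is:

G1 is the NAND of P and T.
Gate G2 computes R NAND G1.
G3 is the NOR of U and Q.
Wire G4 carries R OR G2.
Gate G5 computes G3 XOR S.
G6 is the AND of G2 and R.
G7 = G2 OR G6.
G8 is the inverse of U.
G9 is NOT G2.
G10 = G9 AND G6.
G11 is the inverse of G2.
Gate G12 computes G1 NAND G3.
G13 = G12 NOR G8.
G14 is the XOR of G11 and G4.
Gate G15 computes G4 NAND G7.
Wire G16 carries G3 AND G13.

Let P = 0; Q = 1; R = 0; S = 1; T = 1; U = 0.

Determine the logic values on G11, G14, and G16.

G1 = P NAND T = 0 NAND 1 = 1
G2 = R NAND G1 = 0 NAND 1 = 1
G3 = U NOR Q = 0 NOR 1 = 0
G4 = R OR G2 = 0 OR 1 = 1
G8 = NOT U = NOT 0 = 1
G11 = NOT G2 = NOT 1 = 0
G12 = G1 NAND G3 = 1 NAND 0 = 1
G13 = G12 NOR G8 = 1 NOR 1 = 0
G14 = G11 XOR G4 = 0 XOR 1 = 1
G16 = G3 AND G13 = 0 AND 0 = 0

G11 = 0, G14 = 1, G16 = 0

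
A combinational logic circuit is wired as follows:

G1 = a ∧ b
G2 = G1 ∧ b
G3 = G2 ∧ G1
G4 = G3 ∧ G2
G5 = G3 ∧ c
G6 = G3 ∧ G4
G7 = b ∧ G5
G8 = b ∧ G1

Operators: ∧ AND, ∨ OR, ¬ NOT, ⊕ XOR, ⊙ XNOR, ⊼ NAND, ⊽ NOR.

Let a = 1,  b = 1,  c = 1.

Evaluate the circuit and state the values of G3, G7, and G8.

G3 = 1, G7 = 1, G8 = 1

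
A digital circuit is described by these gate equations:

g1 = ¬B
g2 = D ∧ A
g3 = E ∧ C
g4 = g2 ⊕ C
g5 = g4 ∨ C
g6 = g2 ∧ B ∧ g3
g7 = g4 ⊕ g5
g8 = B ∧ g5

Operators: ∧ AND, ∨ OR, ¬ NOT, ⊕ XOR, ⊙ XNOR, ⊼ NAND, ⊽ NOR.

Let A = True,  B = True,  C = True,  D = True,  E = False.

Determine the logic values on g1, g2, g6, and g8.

g1 = False, g2 = True, g6 = False, g8 = True

g1 = NOT B = NOT True = False
g2 = D AND A = True AND True = True
g3 = E AND C = False AND True = False
g4 = g2 XOR C = True XOR True = False
g5 = g4 OR C = False OR True = True
g6 = g2 AND B AND g3 = True AND True AND False = False
g8 = B AND g5 = True AND True = True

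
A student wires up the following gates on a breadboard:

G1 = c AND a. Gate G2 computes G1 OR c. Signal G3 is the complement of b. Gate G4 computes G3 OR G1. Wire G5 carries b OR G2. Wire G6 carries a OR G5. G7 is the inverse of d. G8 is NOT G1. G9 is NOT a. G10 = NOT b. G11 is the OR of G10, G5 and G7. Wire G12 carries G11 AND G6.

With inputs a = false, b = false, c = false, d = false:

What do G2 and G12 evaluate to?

G2 = false, G12 = false

G1 = c AND a = false AND false = false
G2 = G1 OR c = false OR false = false
G5 = b OR G2 = false OR false = false
G6 = a OR G5 = false OR false = false
G7 = NOT d = NOT false = true
G10 = NOT b = NOT false = true
G11 = G10 OR G5 OR G7 = true OR false OR true = true
G12 = G11 AND G6 = true AND false = false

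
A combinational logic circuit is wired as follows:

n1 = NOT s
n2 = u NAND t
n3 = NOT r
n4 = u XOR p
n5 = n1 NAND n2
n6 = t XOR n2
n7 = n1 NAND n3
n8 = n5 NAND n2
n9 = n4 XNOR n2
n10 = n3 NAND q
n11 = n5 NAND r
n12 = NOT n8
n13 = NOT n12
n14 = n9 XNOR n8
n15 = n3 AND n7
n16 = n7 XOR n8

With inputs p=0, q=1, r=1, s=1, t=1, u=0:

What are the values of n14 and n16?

n14 = 1, n16 = 1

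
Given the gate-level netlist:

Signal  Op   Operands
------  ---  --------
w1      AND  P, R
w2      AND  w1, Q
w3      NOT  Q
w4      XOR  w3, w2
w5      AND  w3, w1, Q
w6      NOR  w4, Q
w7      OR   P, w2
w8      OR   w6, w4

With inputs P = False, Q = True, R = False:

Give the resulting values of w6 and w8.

w1 = P AND R = False AND False = False
w2 = w1 AND Q = False AND True = False
w3 = NOT Q = NOT True = False
w4 = w3 XOR w2 = False XOR False = False
w6 = w4 NOR Q = False NOR True = False
w8 = w6 OR w4 = False OR False = False

w6 = False, w8 = False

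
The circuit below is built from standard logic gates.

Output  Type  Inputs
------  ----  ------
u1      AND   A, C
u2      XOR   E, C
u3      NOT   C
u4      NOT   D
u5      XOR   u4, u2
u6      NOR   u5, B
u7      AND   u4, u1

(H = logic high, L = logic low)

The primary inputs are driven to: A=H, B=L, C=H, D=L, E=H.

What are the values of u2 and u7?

u2 = L, u7 = H

u1 = A AND C = H AND H = H
u2 = E XOR C = H XOR H = L
u4 = NOT D = NOT L = H
u7 = u4 AND u1 = H AND H = H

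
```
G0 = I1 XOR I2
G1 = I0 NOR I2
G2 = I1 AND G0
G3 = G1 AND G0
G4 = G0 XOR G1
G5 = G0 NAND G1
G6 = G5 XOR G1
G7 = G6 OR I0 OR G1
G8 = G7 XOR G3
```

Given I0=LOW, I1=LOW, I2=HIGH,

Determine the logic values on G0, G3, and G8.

G0 = HIGH, G3 = LOW, G8 = HIGH

G0 = I1 XOR I2 = LOW XOR HIGH = HIGH
G1 = I0 NOR I2 = LOW NOR HIGH = LOW
G3 = G1 AND G0 = LOW AND HIGH = LOW
G5 = G0 NAND G1 = HIGH NAND LOW = HIGH
G6 = G5 XOR G1 = HIGH XOR LOW = HIGH
G7 = G6 OR I0 OR G1 = HIGH OR LOW OR LOW = HIGH
G8 = G7 XOR G3 = HIGH XOR LOW = HIGH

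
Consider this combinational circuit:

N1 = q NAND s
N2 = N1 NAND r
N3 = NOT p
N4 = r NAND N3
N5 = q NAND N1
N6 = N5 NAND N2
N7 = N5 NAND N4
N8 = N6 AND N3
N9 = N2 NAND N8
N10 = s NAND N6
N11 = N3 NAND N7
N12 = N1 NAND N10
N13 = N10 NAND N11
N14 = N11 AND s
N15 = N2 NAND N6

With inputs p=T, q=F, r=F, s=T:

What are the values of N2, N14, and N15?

N2 = T, N14 = T, N15 = T

N1 = q NAND s = F NAND T = T
N2 = N1 NAND r = T NAND F = T
N3 = NOT p = NOT T = F
N4 = r NAND N3 = F NAND F = T
N5 = q NAND N1 = F NAND T = T
N6 = N5 NAND N2 = T NAND T = F
N7 = N5 NAND N4 = T NAND T = F
N11 = N3 NAND N7 = F NAND F = T
N14 = N11 AND s = T AND T = T
N15 = N2 NAND N6 = T NAND F = T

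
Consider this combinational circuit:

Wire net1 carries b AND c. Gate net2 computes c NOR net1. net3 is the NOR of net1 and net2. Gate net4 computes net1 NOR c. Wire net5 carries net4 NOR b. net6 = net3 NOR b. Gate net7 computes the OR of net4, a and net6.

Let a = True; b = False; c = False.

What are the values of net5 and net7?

net1 = b AND c = False AND False = False
net2 = c NOR net1 = False NOR False = True
net3 = net1 NOR net2 = False NOR True = False
net4 = net1 NOR c = False NOR False = True
net5 = net4 NOR b = True NOR False = False
net6 = net3 NOR b = False NOR False = True
net7 = net4 OR a OR net6 = True OR True OR True = True

net5 = False, net7 = True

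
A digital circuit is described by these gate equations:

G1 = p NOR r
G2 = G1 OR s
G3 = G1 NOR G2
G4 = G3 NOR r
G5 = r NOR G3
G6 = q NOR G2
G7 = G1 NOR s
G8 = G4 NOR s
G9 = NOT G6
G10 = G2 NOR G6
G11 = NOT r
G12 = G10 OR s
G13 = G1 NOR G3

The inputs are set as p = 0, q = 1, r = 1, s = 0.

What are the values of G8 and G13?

G8 = 1, G13 = 0

G1 = p NOR r = 0 NOR 1 = 0
G2 = G1 OR s = 0 OR 0 = 0
G3 = G1 NOR G2 = 0 NOR 0 = 1
G4 = G3 NOR r = 1 NOR 1 = 0
G8 = G4 NOR s = 0 NOR 0 = 1
G13 = G1 NOR G3 = 0 NOR 1 = 0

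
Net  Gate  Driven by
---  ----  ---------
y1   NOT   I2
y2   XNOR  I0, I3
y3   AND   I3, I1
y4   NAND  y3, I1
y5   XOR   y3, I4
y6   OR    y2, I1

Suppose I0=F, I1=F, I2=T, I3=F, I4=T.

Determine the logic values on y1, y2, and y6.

y1 = F; y2 = T; y6 = T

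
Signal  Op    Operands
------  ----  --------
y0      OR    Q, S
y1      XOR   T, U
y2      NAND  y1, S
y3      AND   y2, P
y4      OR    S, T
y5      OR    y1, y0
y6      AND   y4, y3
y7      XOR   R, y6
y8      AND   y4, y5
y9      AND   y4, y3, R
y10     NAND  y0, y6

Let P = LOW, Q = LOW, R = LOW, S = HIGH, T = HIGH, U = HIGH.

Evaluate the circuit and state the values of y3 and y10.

y0 = Q OR S = LOW OR HIGH = HIGH
y1 = T XOR U = HIGH XOR HIGH = LOW
y2 = y1 NAND S = LOW NAND HIGH = HIGH
y3 = y2 AND P = HIGH AND LOW = LOW
y4 = S OR T = HIGH OR HIGH = HIGH
y6 = y4 AND y3 = HIGH AND LOW = LOW
y10 = y0 NAND y6 = HIGH NAND LOW = HIGH

y3 = LOW  y10 = HIGH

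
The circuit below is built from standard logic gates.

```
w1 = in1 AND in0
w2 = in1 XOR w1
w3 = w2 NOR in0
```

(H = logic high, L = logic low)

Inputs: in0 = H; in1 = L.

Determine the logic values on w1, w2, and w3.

w1 = L; w2 = L; w3 = L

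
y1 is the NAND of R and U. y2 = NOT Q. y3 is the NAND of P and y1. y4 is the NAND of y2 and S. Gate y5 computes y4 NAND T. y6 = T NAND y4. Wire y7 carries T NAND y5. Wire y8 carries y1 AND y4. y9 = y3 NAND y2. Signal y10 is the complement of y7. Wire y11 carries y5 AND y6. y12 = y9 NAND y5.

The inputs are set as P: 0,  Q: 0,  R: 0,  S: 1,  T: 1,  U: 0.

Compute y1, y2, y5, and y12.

y1 = 1  y2 = 1  y5 = 1  y12 = 1

y1 = R NAND U = 0 NAND 0 = 1
y2 = NOT Q = NOT 0 = 1
y3 = P NAND y1 = 0 NAND 1 = 1
y4 = y2 NAND S = 1 NAND 1 = 0
y5 = y4 NAND T = 0 NAND 1 = 1
y9 = y3 NAND y2 = 1 NAND 1 = 0
y12 = y9 NAND y5 = 0 NAND 1 = 1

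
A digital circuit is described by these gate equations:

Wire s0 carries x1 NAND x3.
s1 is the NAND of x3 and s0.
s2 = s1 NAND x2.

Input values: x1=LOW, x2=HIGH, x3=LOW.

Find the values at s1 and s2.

s1 = HIGH; s2 = LOW

s0 = x1 NAND x3 = LOW NAND LOW = HIGH
s1 = x3 NAND s0 = LOW NAND HIGH = HIGH
s2 = s1 NAND x2 = HIGH NAND HIGH = LOW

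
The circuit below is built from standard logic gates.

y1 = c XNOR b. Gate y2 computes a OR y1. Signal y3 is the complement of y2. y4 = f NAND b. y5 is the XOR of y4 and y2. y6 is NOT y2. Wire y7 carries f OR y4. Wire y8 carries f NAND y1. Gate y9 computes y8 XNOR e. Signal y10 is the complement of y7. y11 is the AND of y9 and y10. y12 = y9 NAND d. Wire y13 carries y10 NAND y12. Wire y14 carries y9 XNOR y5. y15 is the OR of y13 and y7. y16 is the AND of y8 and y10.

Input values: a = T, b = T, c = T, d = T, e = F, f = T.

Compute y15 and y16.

y1 = c XNOR b = T XNOR T = T
y4 = f NAND b = T NAND T = F
y7 = f OR y4 = T OR F = T
y8 = f NAND y1 = T NAND T = F
y9 = y8 XNOR e = F XNOR F = T
y10 = NOT y7 = NOT T = F
y12 = y9 NAND d = T NAND T = F
y13 = y10 NAND y12 = F NAND F = T
y15 = y13 OR y7 = T OR T = T
y16 = y8 AND y10 = F AND F = F

y15 = T, y16 = F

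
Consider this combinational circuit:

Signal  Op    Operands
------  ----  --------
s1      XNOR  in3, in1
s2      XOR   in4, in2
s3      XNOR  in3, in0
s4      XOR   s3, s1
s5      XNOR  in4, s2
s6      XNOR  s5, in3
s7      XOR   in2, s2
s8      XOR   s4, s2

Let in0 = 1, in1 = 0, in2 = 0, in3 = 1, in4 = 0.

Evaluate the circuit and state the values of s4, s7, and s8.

s4 = 1, s7 = 0, s8 = 1

s1 = in3 XNOR in1 = 1 XNOR 0 = 0
s2 = in4 XOR in2 = 0 XOR 0 = 0
s3 = in3 XNOR in0 = 1 XNOR 1 = 1
s4 = s3 XOR s1 = 1 XOR 0 = 1
s7 = in2 XOR s2 = 0 XOR 0 = 0
s8 = s4 XOR s2 = 1 XOR 0 = 1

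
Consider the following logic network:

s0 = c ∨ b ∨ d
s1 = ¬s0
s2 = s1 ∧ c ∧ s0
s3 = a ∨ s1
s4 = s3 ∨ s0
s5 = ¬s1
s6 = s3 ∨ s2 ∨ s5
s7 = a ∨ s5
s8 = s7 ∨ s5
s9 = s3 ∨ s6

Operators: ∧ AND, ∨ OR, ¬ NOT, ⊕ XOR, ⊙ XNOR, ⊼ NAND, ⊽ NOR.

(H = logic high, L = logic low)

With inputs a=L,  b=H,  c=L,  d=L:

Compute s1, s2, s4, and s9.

s0 = c OR b OR d = L OR H OR L = H
s1 = NOT s0 = NOT H = L
s2 = s1 AND c AND s0 = L AND L AND H = L
s3 = a OR s1 = L OR L = L
s4 = s3 OR s0 = L OR H = H
s5 = NOT s1 = NOT L = H
s6 = s3 OR s2 OR s5 = L OR L OR H = H
s9 = s3 OR s6 = L OR H = H

s1 = L, s2 = L, s4 = H, s9 = H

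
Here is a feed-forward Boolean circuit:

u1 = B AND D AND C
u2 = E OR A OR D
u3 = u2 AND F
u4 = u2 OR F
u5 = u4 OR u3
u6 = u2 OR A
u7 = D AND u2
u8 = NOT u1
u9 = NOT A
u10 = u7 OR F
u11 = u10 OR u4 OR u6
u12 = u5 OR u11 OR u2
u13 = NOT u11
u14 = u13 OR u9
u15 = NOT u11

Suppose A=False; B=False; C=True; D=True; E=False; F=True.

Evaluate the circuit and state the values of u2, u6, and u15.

u2 = E OR A OR D = False OR False OR True = True
u4 = u2 OR F = True OR True = True
u6 = u2 OR A = True OR False = True
u7 = D AND u2 = True AND True = True
u10 = u7 OR F = True OR True = True
u11 = u10 OR u4 OR u6 = True OR True OR True = True
u15 = NOT u11 = NOT True = False

u2 = True  u6 = True  u15 = False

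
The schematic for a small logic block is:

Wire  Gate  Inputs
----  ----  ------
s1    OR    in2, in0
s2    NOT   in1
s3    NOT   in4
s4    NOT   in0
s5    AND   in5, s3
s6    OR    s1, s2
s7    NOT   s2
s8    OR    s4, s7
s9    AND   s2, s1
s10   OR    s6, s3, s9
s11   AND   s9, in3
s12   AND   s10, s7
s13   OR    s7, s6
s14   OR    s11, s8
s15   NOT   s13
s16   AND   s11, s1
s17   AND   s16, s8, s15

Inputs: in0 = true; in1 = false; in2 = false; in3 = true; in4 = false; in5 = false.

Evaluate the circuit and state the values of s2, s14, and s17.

s1 = in2 OR in0 = false OR true = true
s2 = NOT in1 = NOT false = true
s4 = NOT in0 = NOT true = false
s6 = s1 OR s2 = true OR true = true
s7 = NOT s2 = NOT true = false
s8 = s4 OR s7 = false OR false = false
s9 = s2 AND s1 = true AND true = true
s11 = s9 AND in3 = true AND true = true
s13 = s7 OR s6 = false OR true = true
s14 = s11 OR s8 = true OR false = true
s15 = NOT s13 = NOT true = false
s16 = s11 AND s1 = true AND true = true
s17 = s16 AND s8 AND s15 = true AND false AND false = false

s2 = true  s14 = true  s17 = false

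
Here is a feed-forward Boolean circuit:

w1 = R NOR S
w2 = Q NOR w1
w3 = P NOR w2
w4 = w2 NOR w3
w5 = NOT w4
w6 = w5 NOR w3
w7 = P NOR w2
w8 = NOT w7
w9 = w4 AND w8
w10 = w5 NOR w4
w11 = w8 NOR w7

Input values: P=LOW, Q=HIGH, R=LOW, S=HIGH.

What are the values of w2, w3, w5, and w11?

w2 = LOW, w3 = HIGH, w5 = HIGH, w11 = LOW

w1 = R NOR S = LOW NOR HIGH = LOW
w2 = Q NOR w1 = HIGH NOR LOW = LOW
w3 = P NOR w2 = LOW NOR LOW = HIGH
w4 = w2 NOR w3 = LOW NOR HIGH = LOW
w5 = NOT w4 = NOT LOW = HIGH
w7 = P NOR w2 = LOW NOR LOW = HIGH
w8 = NOT w7 = NOT HIGH = LOW
w11 = w8 NOR w7 = LOW NOR HIGH = LOW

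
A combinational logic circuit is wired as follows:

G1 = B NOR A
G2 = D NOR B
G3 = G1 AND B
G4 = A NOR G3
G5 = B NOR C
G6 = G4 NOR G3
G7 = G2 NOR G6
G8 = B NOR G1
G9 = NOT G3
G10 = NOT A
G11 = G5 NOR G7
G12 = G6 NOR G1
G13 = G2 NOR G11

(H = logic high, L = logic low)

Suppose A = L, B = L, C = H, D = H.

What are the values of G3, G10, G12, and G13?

G1 = B NOR A = L NOR L = H
G2 = D NOR B = H NOR L = L
G3 = G1 AND B = H AND L = L
G4 = A NOR G3 = L NOR L = H
G5 = B NOR C = L NOR H = L
G6 = G4 NOR G3 = H NOR L = L
G7 = G2 NOR G6 = L NOR L = H
G10 = NOT A = NOT L = H
G11 = G5 NOR G7 = L NOR H = L
G12 = G6 NOR G1 = L NOR H = L
G13 = G2 NOR G11 = L NOR L = H

G3 = L, G10 = H, G12 = L, G13 = H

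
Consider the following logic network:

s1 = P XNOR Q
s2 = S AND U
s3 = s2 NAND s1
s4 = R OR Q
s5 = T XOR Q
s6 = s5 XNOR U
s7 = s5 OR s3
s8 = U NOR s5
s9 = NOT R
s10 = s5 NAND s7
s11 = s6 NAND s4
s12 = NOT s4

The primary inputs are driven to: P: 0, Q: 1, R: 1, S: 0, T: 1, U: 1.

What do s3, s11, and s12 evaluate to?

s1 = P XNOR Q = 0 XNOR 1 = 0
s2 = S AND U = 0 AND 1 = 0
s3 = s2 NAND s1 = 0 NAND 0 = 1
s4 = R OR Q = 1 OR 1 = 1
s5 = T XOR Q = 1 XOR 1 = 0
s6 = s5 XNOR U = 0 XNOR 1 = 0
s11 = s6 NAND s4 = 0 NAND 1 = 1
s12 = NOT s4 = NOT 1 = 0

s3 = 1, s11 = 1, s12 = 0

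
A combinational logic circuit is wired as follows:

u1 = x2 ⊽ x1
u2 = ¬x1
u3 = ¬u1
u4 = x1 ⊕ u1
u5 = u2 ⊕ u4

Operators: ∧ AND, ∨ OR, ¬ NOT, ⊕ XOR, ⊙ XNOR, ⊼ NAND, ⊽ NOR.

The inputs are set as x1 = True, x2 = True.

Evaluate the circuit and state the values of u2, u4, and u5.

u1 = x2 NOR x1 = True NOR True = False
u2 = NOT x1 = NOT True = False
u4 = x1 XOR u1 = True XOR False = True
u5 = u2 XOR u4 = False XOR True = True

u2 = False; u4 = True; u5 = True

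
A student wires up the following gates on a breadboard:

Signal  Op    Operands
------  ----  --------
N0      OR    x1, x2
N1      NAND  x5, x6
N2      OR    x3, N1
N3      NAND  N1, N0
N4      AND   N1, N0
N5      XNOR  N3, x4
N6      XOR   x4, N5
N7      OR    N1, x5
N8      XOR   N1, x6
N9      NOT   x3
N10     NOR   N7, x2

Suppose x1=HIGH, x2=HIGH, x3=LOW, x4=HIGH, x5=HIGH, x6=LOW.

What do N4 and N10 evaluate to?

N0 = x1 OR x2 = HIGH OR HIGH = HIGH
N1 = x5 NAND x6 = HIGH NAND LOW = HIGH
N4 = N1 AND N0 = HIGH AND HIGH = HIGH
N7 = N1 OR x5 = HIGH OR HIGH = HIGH
N10 = N7 NOR x2 = HIGH NOR HIGH = LOW

N4 = HIGH, N10 = LOW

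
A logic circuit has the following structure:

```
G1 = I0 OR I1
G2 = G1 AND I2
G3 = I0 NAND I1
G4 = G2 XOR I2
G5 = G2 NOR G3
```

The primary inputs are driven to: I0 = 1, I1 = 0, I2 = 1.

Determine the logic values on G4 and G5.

G4 = 0, G5 = 0

G1 = I0 OR I1 = 1 OR 0 = 1
G2 = G1 AND I2 = 1 AND 1 = 1
G3 = I0 NAND I1 = 1 NAND 0 = 1
G4 = G2 XOR I2 = 1 XOR 1 = 0
G5 = G2 NOR G3 = 1 NOR 1 = 0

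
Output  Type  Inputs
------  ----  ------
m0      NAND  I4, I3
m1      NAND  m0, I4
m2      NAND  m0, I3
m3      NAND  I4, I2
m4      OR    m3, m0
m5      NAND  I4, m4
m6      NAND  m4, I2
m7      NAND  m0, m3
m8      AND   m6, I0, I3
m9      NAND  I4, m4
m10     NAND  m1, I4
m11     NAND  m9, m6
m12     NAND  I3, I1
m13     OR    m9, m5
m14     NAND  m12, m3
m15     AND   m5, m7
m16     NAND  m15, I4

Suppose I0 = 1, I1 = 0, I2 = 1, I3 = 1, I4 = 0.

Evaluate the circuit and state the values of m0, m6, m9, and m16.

m0 = 1; m6 = 0; m9 = 1; m16 = 1

m0 = I4 NAND I3 = 0 NAND 1 = 1
m3 = I4 NAND I2 = 0 NAND 1 = 1
m4 = m3 OR m0 = 1 OR 1 = 1
m5 = I4 NAND m4 = 0 NAND 1 = 1
m6 = m4 NAND I2 = 1 NAND 1 = 0
m7 = m0 NAND m3 = 1 NAND 1 = 0
m9 = I4 NAND m4 = 0 NAND 1 = 1
m15 = m5 AND m7 = 1 AND 0 = 0
m16 = m15 NAND I4 = 0 NAND 0 = 1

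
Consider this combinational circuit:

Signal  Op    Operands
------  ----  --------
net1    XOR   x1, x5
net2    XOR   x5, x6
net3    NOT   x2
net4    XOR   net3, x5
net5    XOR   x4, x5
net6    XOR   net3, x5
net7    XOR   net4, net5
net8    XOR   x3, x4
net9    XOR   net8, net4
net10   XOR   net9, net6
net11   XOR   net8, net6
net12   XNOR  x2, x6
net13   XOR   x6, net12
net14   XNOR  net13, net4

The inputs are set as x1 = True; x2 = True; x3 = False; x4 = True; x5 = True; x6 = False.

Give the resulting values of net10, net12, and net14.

net10 = True  net12 = False  net14 = False

net3 = NOT x2 = NOT True = False
net4 = net3 XOR x5 = False XOR True = True
net6 = net3 XOR x5 = False XOR True = True
net8 = x3 XOR x4 = False XOR True = True
net9 = net8 XOR net4 = True XOR True = False
net10 = net9 XOR net6 = False XOR True = True
net12 = x2 XNOR x6 = True XNOR False = False
net13 = x6 XOR net12 = False XOR False = False
net14 = net13 XNOR net4 = False XNOR True = False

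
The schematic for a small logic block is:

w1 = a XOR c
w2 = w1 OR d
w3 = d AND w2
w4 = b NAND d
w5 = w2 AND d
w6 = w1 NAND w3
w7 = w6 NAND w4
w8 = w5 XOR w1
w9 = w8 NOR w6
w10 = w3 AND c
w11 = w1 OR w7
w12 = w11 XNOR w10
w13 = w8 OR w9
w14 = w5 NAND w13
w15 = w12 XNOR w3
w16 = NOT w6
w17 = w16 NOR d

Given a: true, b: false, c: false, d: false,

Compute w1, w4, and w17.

w1 = a XOR c = true XOR false = true
w2 = w1 OR d = true OR false = true
w3 = d AND w2 = false AND true = false
w4 = b NAND d = false NAND false = true
w6 = w1 NAND w3 = true NAND false = true
w16 = NOT w6 = NOT true = false
w17 = w16 NOR d = false NOR false = true

w1 = true  w4 = true  w17 = true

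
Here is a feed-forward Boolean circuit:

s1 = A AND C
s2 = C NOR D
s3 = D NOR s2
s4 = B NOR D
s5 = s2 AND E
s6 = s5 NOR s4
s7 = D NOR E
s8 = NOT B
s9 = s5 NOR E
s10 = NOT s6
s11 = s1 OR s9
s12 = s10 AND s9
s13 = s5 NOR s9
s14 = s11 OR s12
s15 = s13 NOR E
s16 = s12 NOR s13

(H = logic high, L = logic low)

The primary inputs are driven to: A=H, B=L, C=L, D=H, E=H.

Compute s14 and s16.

s1 = A AND C = H AND L = L
s2 = C NOR D = L NOR H = L
s4 = B NOR D = L NOR H = L
s5 = s2 AND E = L AND H = L
s6 = s5 NOR s4 = L NOR L = H
s9 = s5 NOR E = L NOR H = L
s10 = NOT s6 = NOT H = L
s11 = s1 OR s9 = L OR L = L
s12 = s10 AND s9 = L AND L = L
s13 = s5 NOR s9 = L NOR L = H
s14 = s11 OR s12 = L OR L = L
s16 = s12 NOR s13 = L NOR H = L

s14 = L, s16 = L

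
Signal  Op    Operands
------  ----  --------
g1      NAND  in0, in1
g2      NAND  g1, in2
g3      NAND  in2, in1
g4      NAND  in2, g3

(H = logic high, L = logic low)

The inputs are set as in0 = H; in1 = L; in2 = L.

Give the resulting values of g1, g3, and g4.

g1 = in0 NAND in1 = H NAND L = H
g3 = in2 NAND in1 = L NAND L = H
g4 = in2 NAND g3 = L NAND H = H

g1 = H, g3 = H, g4 = H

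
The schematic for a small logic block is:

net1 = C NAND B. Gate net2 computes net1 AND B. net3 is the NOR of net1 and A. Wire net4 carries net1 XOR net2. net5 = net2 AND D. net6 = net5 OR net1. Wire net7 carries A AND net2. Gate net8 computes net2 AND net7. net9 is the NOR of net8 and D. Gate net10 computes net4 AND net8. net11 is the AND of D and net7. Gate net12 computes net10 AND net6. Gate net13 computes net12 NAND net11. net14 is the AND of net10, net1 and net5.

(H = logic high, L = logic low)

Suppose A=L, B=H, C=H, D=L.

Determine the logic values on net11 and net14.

net1 = C NAND B = H NAND H = L
net2 = net1 AND B = L AND H = L
net4 = net1 XOR net2 = L XOR L = L
net5 = net2 AND D = L AND L = L
net7 = A AND net2 = L AND L = L
net8 = net2 AND net7 = L AND L = L
net10 = net4 AND net8 = L AND L = L
net11 = D AND net7 = L AND L = L
net14 = net10 AND net1 AND net5 = L AND L AND L = L

net11 = L  net14 = L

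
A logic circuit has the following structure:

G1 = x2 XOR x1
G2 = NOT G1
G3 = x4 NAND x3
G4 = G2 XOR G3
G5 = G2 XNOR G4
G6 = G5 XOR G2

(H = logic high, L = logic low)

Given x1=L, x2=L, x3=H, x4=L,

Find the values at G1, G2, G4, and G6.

G1 = L, G2 = H, G4 = L, G6 = H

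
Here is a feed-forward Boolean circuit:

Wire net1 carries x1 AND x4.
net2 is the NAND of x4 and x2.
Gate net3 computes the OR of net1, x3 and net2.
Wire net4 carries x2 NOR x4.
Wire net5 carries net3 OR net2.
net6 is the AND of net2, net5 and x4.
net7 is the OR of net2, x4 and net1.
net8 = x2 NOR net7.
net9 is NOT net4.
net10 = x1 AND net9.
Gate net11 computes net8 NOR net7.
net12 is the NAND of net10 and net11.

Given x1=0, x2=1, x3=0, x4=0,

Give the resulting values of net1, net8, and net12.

net1 = x1 AND x4 = 0 AND 0 = 0
net2 = x4 NAND x2 = 0 NAND 1 = 1
net4 = x2 NOR x4 = 1 NOR 0 = 0
net7 = net2 OR x4 OR net1 = 1 OR 0 OR 0 = 1
net8 = x2 NOR net7 = 1 NOR 1 = 0
net9 = NOT net4 = NOT 0 = 1
net10 = x1 AND net9 = 0 AND 1 = 0
net11 = net8 NOR net7 = 0 NOR 1 = 0
net12 = net10 NAND net11 = 0 NAND 0 = 1

net1 = 0, net8 = 0, net12 = 1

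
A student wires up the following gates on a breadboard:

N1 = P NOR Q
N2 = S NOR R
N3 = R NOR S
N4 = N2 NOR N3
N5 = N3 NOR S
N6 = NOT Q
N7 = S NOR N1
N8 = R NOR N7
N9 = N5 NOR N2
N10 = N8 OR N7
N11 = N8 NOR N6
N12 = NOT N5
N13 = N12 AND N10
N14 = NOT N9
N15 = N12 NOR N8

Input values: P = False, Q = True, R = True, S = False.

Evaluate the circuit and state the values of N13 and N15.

N13 = False  N15 = True

N1 = P NOR Q = False NOR True = False
N3 = R NOR S = True NOR False = False
N5 = N3 NOR S = False NOR False = True
N7 = S NOR N1 = False NOR False = True
N8 = R NOR N7 = True NOR True = False
N10 = N8 OR N7 = False OR True = True
N12 = NOT N5 = NOT True = False
N13 = N12 AND N10 = False AND True = False
N15 = N12 NOR N8 = False NOR False = True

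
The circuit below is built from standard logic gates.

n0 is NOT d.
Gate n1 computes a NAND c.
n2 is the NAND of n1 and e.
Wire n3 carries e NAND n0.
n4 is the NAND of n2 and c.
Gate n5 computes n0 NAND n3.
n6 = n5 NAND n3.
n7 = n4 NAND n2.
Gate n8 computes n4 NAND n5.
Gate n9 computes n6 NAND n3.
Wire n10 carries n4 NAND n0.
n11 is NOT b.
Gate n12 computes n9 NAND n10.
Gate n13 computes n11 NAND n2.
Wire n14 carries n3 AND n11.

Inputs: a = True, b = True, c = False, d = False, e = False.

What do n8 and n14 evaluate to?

n8 = True; n14 = False

n0 = NOT d = NOT False = True
n1 = a NAND c = True NAND False = True
n2 = n1 NAND e = True NAND False = True
n3 = e NAND n0 = False NAND True = True
n4 = n2 NAND c = True NAND False = True
n5 = n0 NAND n3 = True NAND True = False
n8 = n4 NAND n5 = True NAND False = True
n11 = NOT b = NOT True = False
n14 = n3 AND n11 = True AND False = False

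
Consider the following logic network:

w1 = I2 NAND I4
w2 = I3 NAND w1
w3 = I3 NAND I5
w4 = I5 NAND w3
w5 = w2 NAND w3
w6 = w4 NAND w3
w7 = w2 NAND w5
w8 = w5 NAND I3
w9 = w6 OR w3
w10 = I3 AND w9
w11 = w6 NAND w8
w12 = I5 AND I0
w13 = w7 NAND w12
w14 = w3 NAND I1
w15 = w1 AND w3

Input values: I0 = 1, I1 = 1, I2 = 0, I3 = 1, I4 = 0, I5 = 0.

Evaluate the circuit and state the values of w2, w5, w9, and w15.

w1 = I2 NAND I4 = 0 NAND 0 = 1
w2 = I3 NAND w1 = 1 NAND 1 = 0
w3 = I3 NAND I5 = 1 NAND 0 = 1
w4 = I5 NAND w3 = 0 NAND 1 = 1
w5 = w2 NAND w3 = 0 NAND 1 = 1
w6 = w4 NAND w3 = 1 NAND 1 = 0
w9 = w6 OR w3 = 0 OR 1 = 1
w15 = w1 AND w3 = 1 AND 1 = 1

w2 = 0, w5 = 1, w9 = 1, w15 = 1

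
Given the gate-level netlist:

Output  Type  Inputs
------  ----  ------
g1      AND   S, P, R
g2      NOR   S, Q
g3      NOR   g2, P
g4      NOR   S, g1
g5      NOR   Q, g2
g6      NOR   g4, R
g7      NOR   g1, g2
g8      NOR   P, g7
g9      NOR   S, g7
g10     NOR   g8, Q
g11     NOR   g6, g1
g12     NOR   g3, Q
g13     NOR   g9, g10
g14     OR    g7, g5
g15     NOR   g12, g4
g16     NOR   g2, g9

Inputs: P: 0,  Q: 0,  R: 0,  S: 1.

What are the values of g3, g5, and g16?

g1 = S AND P AND R = 1 AND 0 AND 0 = 0
g2 = S NOR Q = 1 NOR 0 = 0
g3 = g2 NOR P = 0 NOR 0 = 1
g5 = Q NOR g2 = 0 NOR 0 = 1
g7 = g1 NOR g2 = 0 NOR 0 = 1
g9 = S NOR g7 = 1 NOR 1 = 0
g16 = g2 NOR g9 = 0 NOR 0 = 1

g3 = 1, g5 = 1, g16 = 1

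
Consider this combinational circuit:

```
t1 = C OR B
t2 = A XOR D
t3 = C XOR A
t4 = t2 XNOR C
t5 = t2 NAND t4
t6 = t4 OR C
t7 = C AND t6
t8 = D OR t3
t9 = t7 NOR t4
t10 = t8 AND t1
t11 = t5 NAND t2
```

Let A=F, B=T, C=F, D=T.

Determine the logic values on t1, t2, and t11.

t1 = T, t2 = T, t11 = F

t1 = C OR B = F OR T = T
t2 = A XOR D = F XOR T = T
t4 = t2 XNOR C = T XNOR F = F
t5 = t2 NAND t4 = T NAND F = T
t11 = t5 NAND t2 = T NAND T = F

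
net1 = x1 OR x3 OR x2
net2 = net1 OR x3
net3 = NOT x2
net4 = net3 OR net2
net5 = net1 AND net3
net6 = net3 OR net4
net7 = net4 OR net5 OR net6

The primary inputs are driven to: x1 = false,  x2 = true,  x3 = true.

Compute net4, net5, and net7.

net4 = true, net5 = false, net7 = true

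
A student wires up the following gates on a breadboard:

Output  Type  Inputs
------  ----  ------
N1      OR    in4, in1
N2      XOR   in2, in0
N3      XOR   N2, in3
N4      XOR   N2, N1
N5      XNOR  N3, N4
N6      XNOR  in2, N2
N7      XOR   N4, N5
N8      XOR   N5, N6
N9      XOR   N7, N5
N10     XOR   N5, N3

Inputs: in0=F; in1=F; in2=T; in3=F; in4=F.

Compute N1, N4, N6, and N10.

N1 = in4 OR in1 = F OR F = F
N2 = in2 XOR in0 = T XOR F = T
N3 = N2 XOR in3 = T XOR F = T
N4 = N2 XOR N1 = T XOR F = T
N5 = N3 XNOR N4 = T XNOR T = T
N6 = in2 XNOR N2 = T XNOR T = T
N10 = N5 XOR N3 = T XOR T = F

N1 = F  N4 = T  N6 = T  N10 = F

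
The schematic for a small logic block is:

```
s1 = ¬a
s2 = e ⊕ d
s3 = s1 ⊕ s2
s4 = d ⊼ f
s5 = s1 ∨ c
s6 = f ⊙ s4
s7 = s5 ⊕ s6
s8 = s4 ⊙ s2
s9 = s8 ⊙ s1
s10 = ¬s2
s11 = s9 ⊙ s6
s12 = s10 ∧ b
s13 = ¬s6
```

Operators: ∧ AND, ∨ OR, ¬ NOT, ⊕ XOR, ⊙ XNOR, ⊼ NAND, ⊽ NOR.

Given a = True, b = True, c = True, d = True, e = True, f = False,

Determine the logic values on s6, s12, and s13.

s2 = e XOR d = True XOR True = False
s4 = d NAND f = True NAND False = True
s6 = f XNOR s4 = False XNOR True = False
s10 = NOT s2 = NOT False = True
s12 = s10 AND b = True AND True = True
s13 = NOT s6 = NOT False = True

s6 = False, s12 = True, s13 = True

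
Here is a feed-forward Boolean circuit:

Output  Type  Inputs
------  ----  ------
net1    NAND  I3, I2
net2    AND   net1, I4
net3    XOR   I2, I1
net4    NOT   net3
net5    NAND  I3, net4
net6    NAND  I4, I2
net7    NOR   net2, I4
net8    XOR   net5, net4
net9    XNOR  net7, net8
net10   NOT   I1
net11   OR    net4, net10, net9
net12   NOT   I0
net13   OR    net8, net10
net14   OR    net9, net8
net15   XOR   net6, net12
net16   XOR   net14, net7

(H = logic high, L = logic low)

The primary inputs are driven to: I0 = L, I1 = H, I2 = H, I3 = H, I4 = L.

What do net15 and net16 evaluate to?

net1 = I3 NAND I2 = H NAND H = L
net2 = net1 AND I4 = L AND L = L
net3 = I2 XOR I1 = H XOR H = L
net4 = NOT net3 = NOT L = H
net5 = I3 NAND net4 = H NAND H = L
net6 = I4 NAND I2 = L NAND H = H
net7 = net2 NOR I4 = L NOR L = H
net8 = net5 XOR net4 = L XOR H = H
net9 = net7 XNOR net8 = H XNOR H = H
net12 = NOT I0 = NOT L = H
net14 = net9 OR net8 = H OR H = H
net15 = net6 XOR net12 = H XOR H = L
net16 = net14 XOR net7 = H XOR H = L

net15 = L, net16 = L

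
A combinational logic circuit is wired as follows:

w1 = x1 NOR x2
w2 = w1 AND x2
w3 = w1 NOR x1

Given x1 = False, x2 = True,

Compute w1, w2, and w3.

w1 = x1 NOR x2 = False NOR True = False
w2 = w1 AND x2 = False AND True = False
w3 = w1 NOR x1 = False NOR False = True

w1 = False  w2 = False  w3 = True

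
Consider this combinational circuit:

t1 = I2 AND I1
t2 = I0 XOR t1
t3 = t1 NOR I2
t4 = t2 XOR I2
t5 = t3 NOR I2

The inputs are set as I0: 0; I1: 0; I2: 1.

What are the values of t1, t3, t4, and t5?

t1 = 0; t3 = 0; t4 = 1; t5 = 0

t1 = I2 AND I1 = 1 AND 0 = 0
t2 = I0 XOR t1 = 0 XOR 0 = 0
t3 = t1 NOR I2 = 0 NOR 1 = 0
t4 = t2 XOR I2 = 0 XOR 1 = 1
t5 = t3 NOR I2 = 0 NOR 1 = 0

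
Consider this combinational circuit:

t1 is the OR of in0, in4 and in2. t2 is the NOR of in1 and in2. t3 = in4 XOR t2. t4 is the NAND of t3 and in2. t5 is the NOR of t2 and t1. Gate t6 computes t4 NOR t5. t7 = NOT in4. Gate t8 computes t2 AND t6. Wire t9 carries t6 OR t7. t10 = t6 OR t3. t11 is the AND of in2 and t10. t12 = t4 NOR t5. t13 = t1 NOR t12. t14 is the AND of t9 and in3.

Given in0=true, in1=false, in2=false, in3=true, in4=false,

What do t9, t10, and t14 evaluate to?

t9 = true  t10 = true  t14 = true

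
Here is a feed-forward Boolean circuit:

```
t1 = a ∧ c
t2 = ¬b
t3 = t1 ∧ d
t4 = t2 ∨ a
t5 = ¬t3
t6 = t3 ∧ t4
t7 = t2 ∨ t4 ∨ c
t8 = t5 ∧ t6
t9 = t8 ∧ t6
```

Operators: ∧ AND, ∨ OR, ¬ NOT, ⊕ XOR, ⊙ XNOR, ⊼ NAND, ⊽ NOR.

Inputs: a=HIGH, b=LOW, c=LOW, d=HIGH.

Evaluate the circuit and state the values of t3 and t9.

t1 = a AND c = HIGH AND LOW = LOW
t2 = NOT b = NOT LOW = HIGH
t3 = t1 AND d = LOW AND HIGH = LOW
t4 = t2 OR a = HIGH OR HIGH = HIGH
t5 = NOT t3 = NOT LOW = HIGH
t6 = t3 AND t4 = LOW AND HIGH = LOW
t8 = t5 AND t6 = HIGH AND LOW = LOW
t9 = t8 AND t6 = LOW AND LOW = LOW

t3 = LOW  t9 = LOW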